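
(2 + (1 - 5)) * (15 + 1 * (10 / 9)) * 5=-1450 / 9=-161.11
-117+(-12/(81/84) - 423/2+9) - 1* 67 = -7181/18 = -398.94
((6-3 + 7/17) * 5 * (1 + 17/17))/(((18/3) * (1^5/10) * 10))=290/51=5.69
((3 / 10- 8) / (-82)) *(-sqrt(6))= -77 *sqrt(6) / 820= -0.23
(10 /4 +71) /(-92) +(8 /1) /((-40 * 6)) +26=69463 /2760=25.17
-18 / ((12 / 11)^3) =-1331 / 96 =-13.86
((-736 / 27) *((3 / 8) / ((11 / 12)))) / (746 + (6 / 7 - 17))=-2576 / 168597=-0.02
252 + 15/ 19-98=2941/ 19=154.79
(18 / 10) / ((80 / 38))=171 / 200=0.86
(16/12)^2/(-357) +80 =257024/3213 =80.00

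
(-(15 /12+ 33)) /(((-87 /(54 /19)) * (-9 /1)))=-137 /1102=-0.12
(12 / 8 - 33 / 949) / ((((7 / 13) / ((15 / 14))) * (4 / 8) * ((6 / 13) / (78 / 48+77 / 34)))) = 95624685 / 1945888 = 49.14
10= 10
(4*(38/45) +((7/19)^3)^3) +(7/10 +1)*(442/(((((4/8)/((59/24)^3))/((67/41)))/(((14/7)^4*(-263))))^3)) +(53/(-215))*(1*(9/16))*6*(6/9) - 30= -2470880930035831130279463583884137448186691459/385499375725814937136558080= -6409558836207393556.75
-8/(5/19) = -152/5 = -30.40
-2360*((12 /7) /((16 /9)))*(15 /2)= -119475 /7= -17067.86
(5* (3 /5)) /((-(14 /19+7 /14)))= -114 /47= -2.43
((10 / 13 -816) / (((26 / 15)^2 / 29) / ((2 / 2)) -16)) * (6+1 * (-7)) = -34575975 / 674206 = -51.28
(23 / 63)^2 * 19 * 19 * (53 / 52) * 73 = 738859061 / 206388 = 3579.95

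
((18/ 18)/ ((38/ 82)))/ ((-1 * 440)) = -41/ 8360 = -0.00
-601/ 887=-0.68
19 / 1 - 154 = -135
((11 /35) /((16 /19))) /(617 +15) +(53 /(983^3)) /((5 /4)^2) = 0.00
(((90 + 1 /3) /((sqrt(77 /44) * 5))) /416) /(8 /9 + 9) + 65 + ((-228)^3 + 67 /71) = -841512310 /71 + 813 * sqrt(7) /647920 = -11852286.05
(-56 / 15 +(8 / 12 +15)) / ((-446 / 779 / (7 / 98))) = -1.49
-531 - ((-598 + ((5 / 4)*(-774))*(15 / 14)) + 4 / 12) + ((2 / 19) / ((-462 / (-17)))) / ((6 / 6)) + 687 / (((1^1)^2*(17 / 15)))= 170063337 / 99484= 1709.45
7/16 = 0.44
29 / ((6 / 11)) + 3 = 337 / 6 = 56.17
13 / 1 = 13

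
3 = 3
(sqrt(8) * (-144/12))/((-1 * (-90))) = -4 * sqrt(2)/15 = -0.38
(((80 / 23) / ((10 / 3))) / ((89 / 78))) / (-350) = -0.00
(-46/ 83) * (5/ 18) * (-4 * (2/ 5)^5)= 2944/ 466875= 0.01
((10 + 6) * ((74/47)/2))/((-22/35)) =-10360/517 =-20.04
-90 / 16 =-45 / 8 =-5.62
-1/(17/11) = -11/17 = -0.65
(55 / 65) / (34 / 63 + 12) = 693 / 10270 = 0.07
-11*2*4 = -88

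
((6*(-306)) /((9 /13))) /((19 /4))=-10608 /19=-558.32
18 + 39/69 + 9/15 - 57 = -4351/115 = -37.83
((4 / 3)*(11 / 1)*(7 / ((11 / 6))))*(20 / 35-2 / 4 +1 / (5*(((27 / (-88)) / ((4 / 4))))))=-4388 / 135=-32.50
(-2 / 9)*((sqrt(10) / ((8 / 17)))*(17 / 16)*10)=-1445*sqrt(10) / 288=-15.87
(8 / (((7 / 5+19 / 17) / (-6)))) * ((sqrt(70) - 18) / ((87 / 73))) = 893520 / 3103 - 49640 * sqrt(70) / 3103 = 154.11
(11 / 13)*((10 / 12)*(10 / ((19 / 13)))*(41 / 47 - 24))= -298925 / 2679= -111.58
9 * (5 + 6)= 99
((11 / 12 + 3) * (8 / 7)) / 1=94 / 21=4.48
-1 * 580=-580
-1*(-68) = 68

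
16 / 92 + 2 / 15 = 106 / 345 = 0.31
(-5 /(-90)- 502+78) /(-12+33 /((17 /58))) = -129727 /30780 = -4.21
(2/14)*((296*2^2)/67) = 1184/469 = 2.52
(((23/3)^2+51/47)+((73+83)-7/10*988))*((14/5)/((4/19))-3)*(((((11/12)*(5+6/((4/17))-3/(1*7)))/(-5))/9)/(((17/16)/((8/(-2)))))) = -1919770898848/169887375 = -11300.26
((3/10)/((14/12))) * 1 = 9/35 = 0.26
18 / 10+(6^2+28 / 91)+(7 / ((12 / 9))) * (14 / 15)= 5591 / 130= 43.01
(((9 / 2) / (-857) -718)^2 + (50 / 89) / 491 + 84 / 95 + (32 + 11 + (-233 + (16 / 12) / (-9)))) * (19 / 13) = 169697824915958844487 / 225304701694020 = 753192.56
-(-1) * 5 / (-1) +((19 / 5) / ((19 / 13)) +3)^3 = 21327 / 125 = 170.62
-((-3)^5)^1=243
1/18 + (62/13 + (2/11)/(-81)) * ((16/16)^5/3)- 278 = -276.36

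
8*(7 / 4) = 14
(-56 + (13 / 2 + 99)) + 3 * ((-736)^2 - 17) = 3250173 / 2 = 1625086.50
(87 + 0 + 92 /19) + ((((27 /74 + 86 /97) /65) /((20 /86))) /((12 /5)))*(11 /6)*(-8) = 1121094883 /12274380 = 91.34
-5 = -5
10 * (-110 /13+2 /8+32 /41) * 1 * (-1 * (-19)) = -1505085 /1066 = -1411.90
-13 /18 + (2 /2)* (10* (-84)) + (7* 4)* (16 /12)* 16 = -4381 /18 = -243.39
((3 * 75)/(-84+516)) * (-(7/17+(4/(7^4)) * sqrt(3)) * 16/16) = -0.22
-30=-30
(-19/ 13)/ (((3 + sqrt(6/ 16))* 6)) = -76/ 897 + 19* sqrt(6)/ 2691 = -0.07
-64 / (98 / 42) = -192 / 7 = -27.43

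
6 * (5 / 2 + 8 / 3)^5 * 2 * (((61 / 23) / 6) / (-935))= -1746378211 / 83611440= -20.89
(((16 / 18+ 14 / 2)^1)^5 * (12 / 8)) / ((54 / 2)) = 1804229351 / 1062882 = 1697.49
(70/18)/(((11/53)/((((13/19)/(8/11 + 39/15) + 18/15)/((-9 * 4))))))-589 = -7307970619/12392028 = -589.73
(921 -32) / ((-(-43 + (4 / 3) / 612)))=408051 / 19736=20.68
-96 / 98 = -48 / 49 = -0.98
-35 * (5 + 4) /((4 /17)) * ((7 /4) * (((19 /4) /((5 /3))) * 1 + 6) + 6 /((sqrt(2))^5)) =-1326969 /64-16065 * sqrt(2) /16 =-22153.85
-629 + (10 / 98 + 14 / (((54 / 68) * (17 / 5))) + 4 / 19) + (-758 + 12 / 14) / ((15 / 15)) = -34705276 / 25137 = -1380.65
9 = 9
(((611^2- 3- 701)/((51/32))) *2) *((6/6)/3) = 23847488/153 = 155865.93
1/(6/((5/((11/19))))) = 95/66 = 1.44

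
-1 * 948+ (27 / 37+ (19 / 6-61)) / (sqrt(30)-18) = -943.44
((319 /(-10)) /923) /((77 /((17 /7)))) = -493 /452270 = -0.00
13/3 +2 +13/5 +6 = 224/15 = 14.93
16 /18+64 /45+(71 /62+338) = 952663 /2790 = 341.46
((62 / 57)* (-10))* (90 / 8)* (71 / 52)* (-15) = 2476125 / 988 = 2506.20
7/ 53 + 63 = 3346/ 53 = 63.13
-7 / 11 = -0.64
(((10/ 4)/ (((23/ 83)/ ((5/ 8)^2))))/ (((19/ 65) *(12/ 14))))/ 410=944125/ 27520512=0.03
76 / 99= 0.77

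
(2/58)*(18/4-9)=-0.16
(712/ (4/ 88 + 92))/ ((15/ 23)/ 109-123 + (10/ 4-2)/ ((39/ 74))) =-510505424/ 8054596125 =-0.06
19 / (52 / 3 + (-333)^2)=57 / 332719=0.00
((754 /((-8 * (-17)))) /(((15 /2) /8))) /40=377 /2550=0.15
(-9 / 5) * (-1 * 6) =54 / 5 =10.80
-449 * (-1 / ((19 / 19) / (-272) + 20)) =122128 / 5439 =22.45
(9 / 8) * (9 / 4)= 81 / 32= 2.53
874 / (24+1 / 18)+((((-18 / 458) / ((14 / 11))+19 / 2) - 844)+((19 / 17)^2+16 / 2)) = -158258954090 / 200594611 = -788.95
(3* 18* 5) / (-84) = -45 / 14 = -3.21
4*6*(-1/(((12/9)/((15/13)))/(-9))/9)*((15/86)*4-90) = -1036800/559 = -1854.74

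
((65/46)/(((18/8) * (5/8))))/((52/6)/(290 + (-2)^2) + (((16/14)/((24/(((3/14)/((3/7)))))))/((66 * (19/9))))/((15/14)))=21301280/628291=33.90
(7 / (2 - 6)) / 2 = -7 / 8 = -0.88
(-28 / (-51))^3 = 21952 / 132651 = 0.17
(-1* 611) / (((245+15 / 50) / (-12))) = 73320 / 2453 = 29.89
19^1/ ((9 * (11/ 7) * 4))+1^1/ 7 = 0.48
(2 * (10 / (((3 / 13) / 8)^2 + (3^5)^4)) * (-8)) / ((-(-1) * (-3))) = 346112 / 22627836048735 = 0.00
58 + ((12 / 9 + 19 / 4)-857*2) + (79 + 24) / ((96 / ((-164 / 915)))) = -36236393 / 21960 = -1650.11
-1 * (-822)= 822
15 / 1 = 15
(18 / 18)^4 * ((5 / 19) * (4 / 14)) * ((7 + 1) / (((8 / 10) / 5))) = 500 / 133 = 3.76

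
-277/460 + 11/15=181/1380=0.13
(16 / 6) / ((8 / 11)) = 11 / 3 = 3.67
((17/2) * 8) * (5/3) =340/3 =113.33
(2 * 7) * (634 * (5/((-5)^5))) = -8876/625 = -14.20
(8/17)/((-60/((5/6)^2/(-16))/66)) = 55/2448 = 0.02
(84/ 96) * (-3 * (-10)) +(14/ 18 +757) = 784.03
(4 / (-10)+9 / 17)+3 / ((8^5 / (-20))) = 88837 / 696320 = 0.13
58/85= 0.68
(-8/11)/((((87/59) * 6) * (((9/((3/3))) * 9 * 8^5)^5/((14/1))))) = -0.00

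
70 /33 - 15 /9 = 5 /11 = 0.45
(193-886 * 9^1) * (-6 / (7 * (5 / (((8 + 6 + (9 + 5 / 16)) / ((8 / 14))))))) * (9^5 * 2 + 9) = 1028350444473 / 160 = 6427190277.96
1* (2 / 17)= 2 / 17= 0.12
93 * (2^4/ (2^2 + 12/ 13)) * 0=0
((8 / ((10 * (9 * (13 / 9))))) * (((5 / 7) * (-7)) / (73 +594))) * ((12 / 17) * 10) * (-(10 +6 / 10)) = 5088 / 147407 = 0.03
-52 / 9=-5.78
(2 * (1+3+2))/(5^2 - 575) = -6/275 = -0.02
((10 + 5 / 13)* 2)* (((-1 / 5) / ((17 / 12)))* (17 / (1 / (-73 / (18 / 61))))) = 12331.38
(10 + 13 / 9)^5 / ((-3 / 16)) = -1047061.77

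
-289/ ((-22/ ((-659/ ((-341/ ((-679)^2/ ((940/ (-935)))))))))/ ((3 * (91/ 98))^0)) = -1492697231347/ 128216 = -11642051.16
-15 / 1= -15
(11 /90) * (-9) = -11 /10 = -1.10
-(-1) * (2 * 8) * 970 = 15520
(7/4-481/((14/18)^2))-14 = -158245/196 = -807.37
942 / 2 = 471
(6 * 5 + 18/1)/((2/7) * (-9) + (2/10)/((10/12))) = -20.59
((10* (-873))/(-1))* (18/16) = 39285/4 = 9821.25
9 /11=0.82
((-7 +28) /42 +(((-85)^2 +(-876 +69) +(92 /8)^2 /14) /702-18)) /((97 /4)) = -12149 /35308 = -0.34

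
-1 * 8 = -8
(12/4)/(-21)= -1/7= -0.14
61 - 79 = -18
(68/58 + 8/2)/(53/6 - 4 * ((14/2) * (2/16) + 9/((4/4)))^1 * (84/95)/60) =106875/170491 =0.63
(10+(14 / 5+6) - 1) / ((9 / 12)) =356 / 15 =23.73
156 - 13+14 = 157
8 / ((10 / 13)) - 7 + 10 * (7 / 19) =673 / 95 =7.08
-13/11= -1.18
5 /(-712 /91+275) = 455 /24313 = 0.02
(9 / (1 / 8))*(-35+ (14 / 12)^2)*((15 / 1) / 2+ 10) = -42385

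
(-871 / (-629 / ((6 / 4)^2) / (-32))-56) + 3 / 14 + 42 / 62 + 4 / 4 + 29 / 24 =-499895483 / 3275832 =-152.60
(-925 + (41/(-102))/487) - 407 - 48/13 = -862539869/645762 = -1335.69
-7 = -7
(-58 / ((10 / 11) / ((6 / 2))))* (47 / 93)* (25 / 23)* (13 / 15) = -194909 / 2139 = -91.12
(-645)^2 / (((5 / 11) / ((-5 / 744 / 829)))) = -7.42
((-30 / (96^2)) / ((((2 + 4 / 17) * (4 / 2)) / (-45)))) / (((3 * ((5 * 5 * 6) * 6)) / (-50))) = -425 / 700416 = -0.00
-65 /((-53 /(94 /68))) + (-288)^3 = -43045942289 /1802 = -23887870.30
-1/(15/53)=-53/15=-3.53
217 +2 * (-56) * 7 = -567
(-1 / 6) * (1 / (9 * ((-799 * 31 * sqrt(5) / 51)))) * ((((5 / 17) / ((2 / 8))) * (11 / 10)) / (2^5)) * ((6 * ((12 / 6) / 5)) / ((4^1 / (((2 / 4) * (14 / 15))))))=0.00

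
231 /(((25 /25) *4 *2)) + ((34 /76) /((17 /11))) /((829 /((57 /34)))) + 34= 7088845 /112744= 62.88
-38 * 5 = -190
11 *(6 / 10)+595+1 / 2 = 6021 / 10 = 602.10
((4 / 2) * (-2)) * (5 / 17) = -20 / 17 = -1.18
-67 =-67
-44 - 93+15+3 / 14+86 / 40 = -16749 / 140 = -119.64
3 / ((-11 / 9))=-27 / 11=-2.45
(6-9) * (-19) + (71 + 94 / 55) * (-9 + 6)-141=-302.13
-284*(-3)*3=2556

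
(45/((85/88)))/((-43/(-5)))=5.42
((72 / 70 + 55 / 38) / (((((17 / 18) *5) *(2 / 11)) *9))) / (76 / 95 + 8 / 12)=9879 / 45220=0.22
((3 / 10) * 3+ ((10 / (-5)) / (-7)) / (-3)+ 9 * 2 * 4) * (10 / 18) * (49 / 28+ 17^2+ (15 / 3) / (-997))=5909152633 / 502488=11759.79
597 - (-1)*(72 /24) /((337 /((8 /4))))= 201195 /337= 597.02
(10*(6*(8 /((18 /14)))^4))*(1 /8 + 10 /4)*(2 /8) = 43025920 /729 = 59020.47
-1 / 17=-0.06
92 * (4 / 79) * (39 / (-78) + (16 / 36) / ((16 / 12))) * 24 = -1472 / 79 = -18.63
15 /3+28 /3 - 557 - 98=-1922 /3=-640.67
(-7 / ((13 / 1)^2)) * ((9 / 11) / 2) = -63 / 3718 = -0.02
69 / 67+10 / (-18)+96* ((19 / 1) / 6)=183598 / 603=304.47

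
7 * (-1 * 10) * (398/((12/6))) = -13930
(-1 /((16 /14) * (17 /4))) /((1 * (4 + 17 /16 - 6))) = 56 /255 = 0.22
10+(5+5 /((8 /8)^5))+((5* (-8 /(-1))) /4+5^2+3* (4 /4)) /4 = 59 /2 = 29.50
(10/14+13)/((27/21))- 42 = -94/3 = -31.33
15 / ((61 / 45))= 675 / 61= 11.07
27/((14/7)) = 27/2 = 13.50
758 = 758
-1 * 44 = -44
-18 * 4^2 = -288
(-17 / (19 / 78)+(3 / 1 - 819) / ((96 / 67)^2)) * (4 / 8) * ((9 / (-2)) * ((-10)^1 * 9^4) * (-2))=167752205685 / 1216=137954116.52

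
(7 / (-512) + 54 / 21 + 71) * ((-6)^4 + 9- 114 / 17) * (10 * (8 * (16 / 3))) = 1385380905 / 34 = 40746497.21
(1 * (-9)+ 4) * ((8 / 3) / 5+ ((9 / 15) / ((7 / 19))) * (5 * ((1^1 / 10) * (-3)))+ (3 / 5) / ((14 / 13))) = 142 / 21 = 6.76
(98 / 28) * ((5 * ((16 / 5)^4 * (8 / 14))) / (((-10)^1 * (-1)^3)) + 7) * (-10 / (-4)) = 161697 / 500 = 323.39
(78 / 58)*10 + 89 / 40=18181 / 1160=15.67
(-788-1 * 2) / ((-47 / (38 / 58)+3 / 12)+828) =-1.04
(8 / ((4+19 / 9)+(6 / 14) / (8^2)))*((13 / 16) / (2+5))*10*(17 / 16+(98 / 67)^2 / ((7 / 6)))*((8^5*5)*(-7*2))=-1116553052160000 / 110730163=-10083549.25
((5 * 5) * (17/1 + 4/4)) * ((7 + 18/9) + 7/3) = 5100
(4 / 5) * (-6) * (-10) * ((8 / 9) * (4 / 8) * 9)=192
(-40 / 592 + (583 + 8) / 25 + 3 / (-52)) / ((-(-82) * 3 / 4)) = 1131059 / 2958150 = 0.38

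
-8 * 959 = -7672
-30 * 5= -150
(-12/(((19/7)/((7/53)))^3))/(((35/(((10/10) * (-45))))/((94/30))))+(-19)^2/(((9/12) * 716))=1858441861543/2741780615955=0.68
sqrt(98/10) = 7 * sqrt(5)/5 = 3.13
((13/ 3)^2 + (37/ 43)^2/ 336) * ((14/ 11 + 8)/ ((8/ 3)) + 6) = 4865275081/ 27335616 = 177.98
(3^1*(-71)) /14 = -213 /14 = -15.21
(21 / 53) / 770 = 3 / 5830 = 0.00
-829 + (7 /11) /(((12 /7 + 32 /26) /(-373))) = -2681493 /2948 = -909.60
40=40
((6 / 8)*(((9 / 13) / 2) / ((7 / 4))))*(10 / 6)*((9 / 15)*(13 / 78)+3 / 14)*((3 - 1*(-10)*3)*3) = 9801 / 1274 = 7.69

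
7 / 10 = 0.70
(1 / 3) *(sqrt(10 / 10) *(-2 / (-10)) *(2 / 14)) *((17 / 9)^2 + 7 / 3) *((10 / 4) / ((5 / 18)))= 478 / 945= 0.51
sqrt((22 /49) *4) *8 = 16 *sqrt(22) /7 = 10.72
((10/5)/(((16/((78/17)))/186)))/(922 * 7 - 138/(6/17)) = 1209/68714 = 0.02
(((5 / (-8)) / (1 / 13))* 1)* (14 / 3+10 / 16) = -8255 / 192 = -42.99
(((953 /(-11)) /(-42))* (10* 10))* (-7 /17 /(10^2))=-953 /1122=-0.85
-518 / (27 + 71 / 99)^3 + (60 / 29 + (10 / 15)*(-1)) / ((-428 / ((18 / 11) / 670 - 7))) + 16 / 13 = 1.23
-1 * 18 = -18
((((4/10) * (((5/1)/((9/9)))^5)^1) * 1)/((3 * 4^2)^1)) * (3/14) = 625/112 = 5.58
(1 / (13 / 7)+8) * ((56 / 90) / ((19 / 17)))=17612 / 3705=4.75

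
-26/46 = -0.57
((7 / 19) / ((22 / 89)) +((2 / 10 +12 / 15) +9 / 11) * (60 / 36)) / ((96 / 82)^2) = 9529589 / 2889216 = 3.30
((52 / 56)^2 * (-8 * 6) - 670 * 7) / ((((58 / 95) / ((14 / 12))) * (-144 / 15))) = 55061525 / 58464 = 941.80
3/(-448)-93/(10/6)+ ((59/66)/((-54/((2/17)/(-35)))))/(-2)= -1893481973/33929280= -55.81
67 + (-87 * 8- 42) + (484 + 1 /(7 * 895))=-1171554 /6265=-187.00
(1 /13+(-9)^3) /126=-4738 /819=-5.79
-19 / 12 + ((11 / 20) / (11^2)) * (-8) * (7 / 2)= -1129 / 660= -1.71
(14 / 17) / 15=14 / 255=0.05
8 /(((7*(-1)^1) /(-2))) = 16 /7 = 2.29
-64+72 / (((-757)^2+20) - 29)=-4584311 / 71630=-64.00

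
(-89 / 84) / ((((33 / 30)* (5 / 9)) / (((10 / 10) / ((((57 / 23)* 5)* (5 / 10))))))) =-2047 / 7315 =-0.28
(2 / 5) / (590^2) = 1 / 870250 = 0.00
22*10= 220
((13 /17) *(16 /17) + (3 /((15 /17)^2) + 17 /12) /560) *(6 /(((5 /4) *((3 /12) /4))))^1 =70801818 /1264375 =56.00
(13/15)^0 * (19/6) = 19/6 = 3.17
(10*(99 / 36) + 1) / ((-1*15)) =-19 / 10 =-1.90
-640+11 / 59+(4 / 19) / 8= -1434403 / 2242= -639.79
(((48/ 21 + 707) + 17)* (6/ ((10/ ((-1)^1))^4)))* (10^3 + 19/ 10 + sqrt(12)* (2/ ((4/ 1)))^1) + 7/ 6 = 3813* sqrt(3)/ 8750 + 114913591/ 262500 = 438.52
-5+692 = 687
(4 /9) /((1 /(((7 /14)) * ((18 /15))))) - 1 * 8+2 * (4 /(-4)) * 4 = -236 /15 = -15.73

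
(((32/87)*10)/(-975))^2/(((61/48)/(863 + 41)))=59244544/5852161575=0.01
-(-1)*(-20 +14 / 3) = -46 / 3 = -15.33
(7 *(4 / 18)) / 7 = 2 / 9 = 0.22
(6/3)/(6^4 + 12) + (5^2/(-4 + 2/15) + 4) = -23366/9483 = -2.46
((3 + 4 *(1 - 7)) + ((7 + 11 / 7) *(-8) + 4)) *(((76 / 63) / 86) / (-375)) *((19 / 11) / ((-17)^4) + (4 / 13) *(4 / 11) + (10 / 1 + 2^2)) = 0.05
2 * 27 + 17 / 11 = 55.55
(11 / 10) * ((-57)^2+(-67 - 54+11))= 3452.90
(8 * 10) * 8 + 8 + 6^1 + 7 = 661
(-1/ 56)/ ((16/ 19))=-19/ 896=-0.02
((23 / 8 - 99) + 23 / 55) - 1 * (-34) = -27151 / 440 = -61.71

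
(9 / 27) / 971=1 / 2913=0.00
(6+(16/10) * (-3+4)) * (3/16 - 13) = -779/8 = -97.38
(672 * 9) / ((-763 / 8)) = -6912 / 109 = -63.41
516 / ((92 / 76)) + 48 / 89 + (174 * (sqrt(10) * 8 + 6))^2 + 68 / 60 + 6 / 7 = 2906496 * sqrt(10) + 4399075674683 / 214935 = 29658152.16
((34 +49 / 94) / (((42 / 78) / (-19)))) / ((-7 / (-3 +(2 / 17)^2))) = -691707445 / 1331134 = -519.64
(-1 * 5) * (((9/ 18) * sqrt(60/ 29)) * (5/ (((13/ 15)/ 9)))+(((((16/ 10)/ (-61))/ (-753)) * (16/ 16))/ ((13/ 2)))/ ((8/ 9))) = -3375 * sqrt(435)/ 377 - 6/ 199043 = -186.71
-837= -837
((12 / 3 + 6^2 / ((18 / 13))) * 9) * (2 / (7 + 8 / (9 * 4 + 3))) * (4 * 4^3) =5391360 / 281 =19186.33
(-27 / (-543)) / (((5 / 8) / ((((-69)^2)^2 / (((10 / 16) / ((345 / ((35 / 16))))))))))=14414112912384 / 31675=455062759.66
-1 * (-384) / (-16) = -24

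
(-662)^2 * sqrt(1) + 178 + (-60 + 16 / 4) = 438366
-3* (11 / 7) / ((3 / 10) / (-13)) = 1430 / 7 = 204.29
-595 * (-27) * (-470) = -7550550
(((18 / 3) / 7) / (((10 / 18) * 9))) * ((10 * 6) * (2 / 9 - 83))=-5960 / 7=-851.43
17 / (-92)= -17 / 92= -0.18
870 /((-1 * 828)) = -145 /138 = -1.05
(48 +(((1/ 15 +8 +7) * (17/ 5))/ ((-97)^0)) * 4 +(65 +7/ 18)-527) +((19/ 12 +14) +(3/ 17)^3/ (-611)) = -521747354287/ 2701658700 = -193.12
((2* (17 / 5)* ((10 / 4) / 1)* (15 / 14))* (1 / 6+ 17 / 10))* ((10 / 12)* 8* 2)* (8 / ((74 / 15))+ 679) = 34248880 / 111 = 308548.47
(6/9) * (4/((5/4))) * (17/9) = 544/135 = 4.03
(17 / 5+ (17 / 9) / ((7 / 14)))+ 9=728 / 45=16.18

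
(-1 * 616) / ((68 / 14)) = -2156 / 17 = -126.82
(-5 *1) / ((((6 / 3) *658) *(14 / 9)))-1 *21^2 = -8125029 / 18424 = -441.00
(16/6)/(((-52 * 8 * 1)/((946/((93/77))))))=-36421/7254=-5.02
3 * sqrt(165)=38.54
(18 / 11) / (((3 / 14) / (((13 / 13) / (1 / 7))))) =53.45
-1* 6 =-6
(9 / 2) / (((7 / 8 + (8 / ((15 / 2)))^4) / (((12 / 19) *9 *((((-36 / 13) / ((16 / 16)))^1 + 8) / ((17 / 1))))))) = 787320000 / 217029761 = 3.63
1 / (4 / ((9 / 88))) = 9 / 352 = 0.03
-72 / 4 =-18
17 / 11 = 1.55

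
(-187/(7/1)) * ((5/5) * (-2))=374/7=53.43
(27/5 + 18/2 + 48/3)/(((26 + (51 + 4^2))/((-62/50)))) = -152/375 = -0.41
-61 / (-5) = 61 / 5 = 12.20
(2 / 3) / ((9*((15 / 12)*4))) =2 / 135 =0.01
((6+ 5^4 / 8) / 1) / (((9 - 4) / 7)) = 4711 / 40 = 117.78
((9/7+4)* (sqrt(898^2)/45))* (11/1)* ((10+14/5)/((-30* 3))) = -11695552/70875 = -165.02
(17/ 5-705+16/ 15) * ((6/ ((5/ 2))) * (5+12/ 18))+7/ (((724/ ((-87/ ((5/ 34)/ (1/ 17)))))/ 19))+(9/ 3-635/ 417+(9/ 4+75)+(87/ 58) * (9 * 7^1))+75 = -23361185493/ 2515900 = -9285.42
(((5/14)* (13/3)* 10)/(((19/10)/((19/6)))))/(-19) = -1625/1197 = -1.36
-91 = -91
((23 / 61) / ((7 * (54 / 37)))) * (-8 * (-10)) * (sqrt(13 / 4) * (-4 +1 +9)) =31.94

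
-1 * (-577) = 577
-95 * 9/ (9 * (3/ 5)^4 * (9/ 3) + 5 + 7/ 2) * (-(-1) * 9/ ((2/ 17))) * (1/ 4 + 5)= -1716946875/ 59996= -28617.69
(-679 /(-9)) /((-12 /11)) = -7469 /108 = -69.16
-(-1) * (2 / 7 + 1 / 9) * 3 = 25 / 21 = 1.19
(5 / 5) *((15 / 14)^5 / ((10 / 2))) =151875 / 537824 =0.28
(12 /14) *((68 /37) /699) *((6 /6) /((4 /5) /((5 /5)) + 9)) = 680 /2957003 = 0.00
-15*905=-13575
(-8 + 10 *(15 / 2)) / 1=67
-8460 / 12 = -705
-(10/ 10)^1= -1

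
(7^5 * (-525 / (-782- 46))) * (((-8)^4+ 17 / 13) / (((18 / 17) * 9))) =887764647875 / 193752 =4581963.79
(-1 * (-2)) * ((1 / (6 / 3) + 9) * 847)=16093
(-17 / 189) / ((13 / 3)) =-17 / 819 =-0.02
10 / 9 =1.11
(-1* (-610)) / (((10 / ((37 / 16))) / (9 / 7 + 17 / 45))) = 295667 / 1260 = 234.66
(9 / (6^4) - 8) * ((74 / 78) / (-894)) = 42587 / 5020704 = 0.01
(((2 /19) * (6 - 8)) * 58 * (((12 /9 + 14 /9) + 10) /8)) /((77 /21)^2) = -1.46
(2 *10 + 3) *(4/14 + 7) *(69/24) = 26979/56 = 481.77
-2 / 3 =-0.67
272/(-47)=-272/47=-5.79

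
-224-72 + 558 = 262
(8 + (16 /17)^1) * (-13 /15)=-7.75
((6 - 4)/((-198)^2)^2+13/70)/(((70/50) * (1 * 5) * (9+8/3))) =4995099287/2196562876200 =0.00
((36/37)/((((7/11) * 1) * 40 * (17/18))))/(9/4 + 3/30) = 3564/206941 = 0.02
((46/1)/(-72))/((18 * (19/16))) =-46/1539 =-0.03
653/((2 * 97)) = 653/194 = 3.37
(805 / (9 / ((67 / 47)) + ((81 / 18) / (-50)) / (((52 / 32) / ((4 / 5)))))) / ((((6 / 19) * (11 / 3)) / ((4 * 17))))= 56618266250 / 7508061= 7541.00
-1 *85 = -85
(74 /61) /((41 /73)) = 2.16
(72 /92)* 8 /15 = 48 /115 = 0.42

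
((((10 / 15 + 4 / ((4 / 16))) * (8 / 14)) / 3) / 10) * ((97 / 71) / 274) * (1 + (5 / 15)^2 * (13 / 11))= 15520 / 8666757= 0.00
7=7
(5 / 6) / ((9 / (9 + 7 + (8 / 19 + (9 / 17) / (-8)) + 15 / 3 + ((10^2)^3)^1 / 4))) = 358919545 / 15504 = 23150.13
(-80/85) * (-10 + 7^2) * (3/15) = -7.34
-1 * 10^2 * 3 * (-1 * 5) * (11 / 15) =1100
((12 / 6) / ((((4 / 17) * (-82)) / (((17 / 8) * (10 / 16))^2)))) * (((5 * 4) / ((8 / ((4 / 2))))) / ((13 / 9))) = -5527125 / 8732672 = -0.63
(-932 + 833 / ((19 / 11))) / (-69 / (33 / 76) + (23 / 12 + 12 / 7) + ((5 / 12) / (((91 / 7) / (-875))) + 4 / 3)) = 5132127 / 2076757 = 2.47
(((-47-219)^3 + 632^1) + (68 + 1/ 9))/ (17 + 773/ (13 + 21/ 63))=-6775342520/ 26991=-251022.29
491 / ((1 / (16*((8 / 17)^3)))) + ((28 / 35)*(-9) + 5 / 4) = 79860793 / 98260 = 812.75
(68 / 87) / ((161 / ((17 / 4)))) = 289 / 14007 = 0.02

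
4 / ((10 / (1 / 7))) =2 / 35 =0.06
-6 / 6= -1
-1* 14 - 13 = -27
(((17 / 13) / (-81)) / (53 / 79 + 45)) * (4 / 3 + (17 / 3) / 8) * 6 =-65807 / 15196896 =-0.00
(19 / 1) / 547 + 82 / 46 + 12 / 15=2.62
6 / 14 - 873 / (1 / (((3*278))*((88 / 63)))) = -1017003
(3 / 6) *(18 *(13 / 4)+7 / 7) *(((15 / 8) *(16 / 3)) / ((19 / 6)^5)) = 2313360 / 2476099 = 0.93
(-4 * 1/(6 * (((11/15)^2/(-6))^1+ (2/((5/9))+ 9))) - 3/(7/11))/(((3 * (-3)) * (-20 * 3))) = -187879/21280140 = -0.01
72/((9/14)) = 112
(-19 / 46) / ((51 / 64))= -608 / 1173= -0.52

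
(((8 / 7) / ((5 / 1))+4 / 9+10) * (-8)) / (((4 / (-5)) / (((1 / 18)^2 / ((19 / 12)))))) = 6724 / 32319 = 0.21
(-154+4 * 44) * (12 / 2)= 132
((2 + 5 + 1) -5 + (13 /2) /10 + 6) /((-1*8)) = -193 /160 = -1.21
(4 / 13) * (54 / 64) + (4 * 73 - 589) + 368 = 71.26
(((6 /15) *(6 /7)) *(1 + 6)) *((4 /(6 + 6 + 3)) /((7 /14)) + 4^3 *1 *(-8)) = -30688 /25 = -1227.52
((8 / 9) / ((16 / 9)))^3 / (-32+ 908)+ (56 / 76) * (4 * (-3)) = -1177325 / 133152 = -8.84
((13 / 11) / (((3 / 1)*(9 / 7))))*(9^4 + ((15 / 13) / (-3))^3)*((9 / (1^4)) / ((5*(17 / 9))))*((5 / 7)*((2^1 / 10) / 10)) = 27.37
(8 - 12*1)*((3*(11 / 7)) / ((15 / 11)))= -484 / 35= -13.83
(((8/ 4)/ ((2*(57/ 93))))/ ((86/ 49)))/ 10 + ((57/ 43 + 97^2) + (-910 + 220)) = 142491639/ 16340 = 8720.42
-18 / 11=-1.64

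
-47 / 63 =-0.75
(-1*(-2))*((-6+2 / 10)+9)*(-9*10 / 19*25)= -14400 / 19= -757.89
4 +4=8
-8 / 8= -1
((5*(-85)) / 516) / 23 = -425 / 11868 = -0.04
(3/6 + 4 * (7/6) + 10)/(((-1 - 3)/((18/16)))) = -273/64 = -4.27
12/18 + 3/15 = 13/15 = 0.87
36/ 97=0.37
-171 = -171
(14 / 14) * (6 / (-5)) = -6 / 5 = -1.20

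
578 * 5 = 2890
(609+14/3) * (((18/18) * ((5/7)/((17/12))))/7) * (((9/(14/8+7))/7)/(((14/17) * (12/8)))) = 12624/2401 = 5.26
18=18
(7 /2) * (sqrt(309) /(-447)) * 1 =-7 * sqrt(309) /894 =-0.14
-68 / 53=-1.28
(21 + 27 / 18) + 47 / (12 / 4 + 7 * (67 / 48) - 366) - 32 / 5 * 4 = -109633 / 33910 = -3.23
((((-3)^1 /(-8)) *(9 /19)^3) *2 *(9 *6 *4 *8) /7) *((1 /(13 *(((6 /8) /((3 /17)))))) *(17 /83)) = 3779136 /51806027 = 0.07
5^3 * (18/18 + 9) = 1250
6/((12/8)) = 4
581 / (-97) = -581 / 97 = -5.99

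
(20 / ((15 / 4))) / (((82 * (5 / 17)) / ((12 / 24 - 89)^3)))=-31422987 / 205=-153282.86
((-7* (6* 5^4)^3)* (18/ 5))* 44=-58471875000000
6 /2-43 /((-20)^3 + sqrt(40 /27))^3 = 451396803483 * sqrt(30) /64497249921024103679999200 + 241864687210611341270202 /80621562401280129599999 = 3.00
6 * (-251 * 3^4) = -121986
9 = 9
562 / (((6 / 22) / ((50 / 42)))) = 154550 / 63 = 2453.17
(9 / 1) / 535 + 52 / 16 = 6991 / 2140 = 3.27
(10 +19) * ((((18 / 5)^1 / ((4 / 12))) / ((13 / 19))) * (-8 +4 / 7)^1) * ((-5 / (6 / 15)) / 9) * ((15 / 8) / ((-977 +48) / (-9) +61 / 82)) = 45746775 / 537089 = 85.18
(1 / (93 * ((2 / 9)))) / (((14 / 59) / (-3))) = -531 / 868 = -0.61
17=17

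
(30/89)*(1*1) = 30/89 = 0.34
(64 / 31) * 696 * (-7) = -311808 / 31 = -10058.32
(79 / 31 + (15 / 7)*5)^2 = 8282884 / 47089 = 175.90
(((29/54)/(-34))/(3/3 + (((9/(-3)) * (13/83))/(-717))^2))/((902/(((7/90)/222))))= -79881833507/13020476302450457280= -0.00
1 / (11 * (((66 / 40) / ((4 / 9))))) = 80 / 3267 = 0.02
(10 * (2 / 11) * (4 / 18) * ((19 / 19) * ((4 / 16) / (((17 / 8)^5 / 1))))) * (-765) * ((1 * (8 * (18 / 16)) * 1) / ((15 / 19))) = -18677760 / 918731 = -20.33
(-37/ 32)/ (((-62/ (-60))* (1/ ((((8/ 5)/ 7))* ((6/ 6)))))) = -111/ 434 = -0.26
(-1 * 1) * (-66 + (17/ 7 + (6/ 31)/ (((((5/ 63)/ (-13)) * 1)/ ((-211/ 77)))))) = -278129/ 11935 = -23.30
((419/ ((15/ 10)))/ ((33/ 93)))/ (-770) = -12989/ 12705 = -1.02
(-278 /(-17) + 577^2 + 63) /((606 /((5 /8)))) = 14152855 /41208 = 343.45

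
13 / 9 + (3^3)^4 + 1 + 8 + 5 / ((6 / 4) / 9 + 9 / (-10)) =52613018 / 99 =531444.63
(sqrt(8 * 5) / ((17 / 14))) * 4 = 112 * sqrt(10) / 17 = 20.83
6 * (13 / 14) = 39 / 7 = 5.57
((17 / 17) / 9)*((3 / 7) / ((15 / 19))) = 19 / 315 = 0.06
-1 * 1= -1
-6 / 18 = -1 / 3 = -0.33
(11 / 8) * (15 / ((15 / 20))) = 55 / 2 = 27.50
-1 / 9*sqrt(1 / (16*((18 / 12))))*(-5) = 5*sqrt(6) / 108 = 0.11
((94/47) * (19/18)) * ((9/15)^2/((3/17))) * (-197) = -63631/75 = -848.41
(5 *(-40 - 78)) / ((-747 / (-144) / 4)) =-37760 / 83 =-454.94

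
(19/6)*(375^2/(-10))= -44531.25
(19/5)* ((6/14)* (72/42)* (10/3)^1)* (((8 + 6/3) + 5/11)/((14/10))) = 262200/3773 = 69.49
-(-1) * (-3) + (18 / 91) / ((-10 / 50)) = -363 / 91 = -3.99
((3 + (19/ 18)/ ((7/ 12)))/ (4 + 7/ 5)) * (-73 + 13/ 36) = -1320575/ 20412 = -64.70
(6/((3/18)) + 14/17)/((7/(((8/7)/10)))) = 2504/4165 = 0.60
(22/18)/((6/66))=13.44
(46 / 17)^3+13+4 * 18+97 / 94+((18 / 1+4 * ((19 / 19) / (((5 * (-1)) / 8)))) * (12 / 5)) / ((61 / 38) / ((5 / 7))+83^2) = 320020821953531 / 3023403160070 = 105.85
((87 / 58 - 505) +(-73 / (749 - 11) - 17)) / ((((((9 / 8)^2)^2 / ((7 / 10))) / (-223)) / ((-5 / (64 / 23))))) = -220704070496 / 2421009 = -91162.02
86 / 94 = 43 / 47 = 0.91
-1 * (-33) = 33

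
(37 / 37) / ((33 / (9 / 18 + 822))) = 1645 / 66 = 24.92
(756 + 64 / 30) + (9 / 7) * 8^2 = 840.42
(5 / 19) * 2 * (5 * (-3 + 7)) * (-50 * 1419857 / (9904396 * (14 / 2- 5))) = -37.73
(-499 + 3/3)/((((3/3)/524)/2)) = -521904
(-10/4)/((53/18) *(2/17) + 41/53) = -40545/18164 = -2.23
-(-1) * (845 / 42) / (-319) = -845 / 13398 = -0.06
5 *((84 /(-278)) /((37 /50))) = -10500 /5143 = -2.04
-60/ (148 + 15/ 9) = -180/ 449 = -0.40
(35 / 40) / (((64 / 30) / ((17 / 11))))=1785 / 2816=0.63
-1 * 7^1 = -7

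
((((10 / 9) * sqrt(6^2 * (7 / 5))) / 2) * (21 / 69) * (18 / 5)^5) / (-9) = -80.65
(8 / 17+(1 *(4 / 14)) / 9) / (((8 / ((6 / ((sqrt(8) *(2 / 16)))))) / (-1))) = -269 *sqrt(2) / 357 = -1.07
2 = 2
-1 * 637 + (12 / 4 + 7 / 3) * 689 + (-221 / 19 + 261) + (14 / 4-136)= 359617 / 114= 3154.54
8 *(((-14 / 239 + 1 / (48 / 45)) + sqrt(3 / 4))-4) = -11935 / 478 + 4 *sqrt(3) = -18.04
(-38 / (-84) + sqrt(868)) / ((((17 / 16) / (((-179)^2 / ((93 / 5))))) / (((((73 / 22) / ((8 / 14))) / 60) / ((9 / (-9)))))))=-16372951 * sqrt(217) / 52173-44440867 / 626076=-4693.85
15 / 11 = 1.36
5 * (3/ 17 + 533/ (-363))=-39860/ 6171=-6.46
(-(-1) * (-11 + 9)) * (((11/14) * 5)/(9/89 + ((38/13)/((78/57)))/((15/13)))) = -954525/237188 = -4.02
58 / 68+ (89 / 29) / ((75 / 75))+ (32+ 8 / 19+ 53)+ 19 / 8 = 6872977 / 74936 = 91.72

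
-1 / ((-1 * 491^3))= 1 / 118370771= 0.00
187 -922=-735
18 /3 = 6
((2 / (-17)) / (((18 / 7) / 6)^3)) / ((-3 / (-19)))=-13034 / 1377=-9.47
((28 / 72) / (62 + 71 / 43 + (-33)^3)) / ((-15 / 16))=1204 / 104122395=0.00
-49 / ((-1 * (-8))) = -49 / 8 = -6.12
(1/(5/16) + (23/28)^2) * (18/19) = 3.67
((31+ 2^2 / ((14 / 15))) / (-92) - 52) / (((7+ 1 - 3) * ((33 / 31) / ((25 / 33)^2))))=-43574375 / 7714476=-5.65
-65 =-65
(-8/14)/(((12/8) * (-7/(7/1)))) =8/21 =0.38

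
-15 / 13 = -1.15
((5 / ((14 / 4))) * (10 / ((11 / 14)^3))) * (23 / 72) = 112700 / 11979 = 9.41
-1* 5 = -5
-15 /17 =-0.88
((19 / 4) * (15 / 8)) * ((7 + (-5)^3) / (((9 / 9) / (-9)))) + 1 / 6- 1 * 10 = 453533 / 48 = 9448.60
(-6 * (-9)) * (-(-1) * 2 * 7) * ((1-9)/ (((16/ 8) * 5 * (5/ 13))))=-39312/ 25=-1572.48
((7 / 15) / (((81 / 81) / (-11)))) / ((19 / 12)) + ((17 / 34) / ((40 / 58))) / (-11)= -5531 / 1672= -3.31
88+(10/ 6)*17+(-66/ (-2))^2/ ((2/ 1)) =3965/ 6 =660.83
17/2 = 8.50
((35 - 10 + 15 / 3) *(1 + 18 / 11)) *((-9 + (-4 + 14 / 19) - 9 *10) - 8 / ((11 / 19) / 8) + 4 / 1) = -37967670 / 2299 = -16514.86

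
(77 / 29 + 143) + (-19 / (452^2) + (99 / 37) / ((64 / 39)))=129150704821 / 876872768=147.29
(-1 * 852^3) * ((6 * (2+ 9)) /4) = -10204758432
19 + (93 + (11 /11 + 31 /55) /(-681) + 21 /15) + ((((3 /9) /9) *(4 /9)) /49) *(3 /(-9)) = 50572682137 /445976685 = 113.40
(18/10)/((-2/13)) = -117/10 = -11.70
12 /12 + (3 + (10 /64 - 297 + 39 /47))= -439189 /1504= -292.01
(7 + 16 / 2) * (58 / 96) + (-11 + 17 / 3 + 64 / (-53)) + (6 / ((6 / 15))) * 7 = 273535 / 2544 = 107.52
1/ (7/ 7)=1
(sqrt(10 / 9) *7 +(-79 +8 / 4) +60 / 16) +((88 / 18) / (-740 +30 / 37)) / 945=-34077624631 / 465223500 +7 *sqrt(10) / 3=-65.87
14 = 14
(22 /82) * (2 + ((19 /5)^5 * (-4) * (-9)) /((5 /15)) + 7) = 2941914987 /128125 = 22961.29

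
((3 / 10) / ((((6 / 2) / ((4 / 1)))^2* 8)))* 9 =3 / 5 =0.60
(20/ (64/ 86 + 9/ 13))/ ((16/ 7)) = 19565/ 3212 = 6.09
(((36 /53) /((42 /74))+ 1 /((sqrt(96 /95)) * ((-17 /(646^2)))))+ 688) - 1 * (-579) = 470501 /371 - 6137 * sqrt(570) /6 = -23151.61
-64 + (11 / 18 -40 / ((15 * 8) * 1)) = -1147 / 18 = -63.72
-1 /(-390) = 1 /390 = 0.00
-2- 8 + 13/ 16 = -147/ 16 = -9.19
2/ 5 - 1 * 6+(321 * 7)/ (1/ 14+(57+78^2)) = -450002/ 85975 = -5.23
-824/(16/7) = -721/2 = -360.50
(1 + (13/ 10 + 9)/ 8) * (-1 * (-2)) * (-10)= -183/ 4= -45.75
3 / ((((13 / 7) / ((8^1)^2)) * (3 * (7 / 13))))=64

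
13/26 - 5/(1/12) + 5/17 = -2013/34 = -59.21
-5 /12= -0.42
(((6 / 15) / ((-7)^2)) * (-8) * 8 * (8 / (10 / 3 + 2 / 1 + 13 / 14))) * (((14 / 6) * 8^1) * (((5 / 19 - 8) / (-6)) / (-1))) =401408 / 24985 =16.07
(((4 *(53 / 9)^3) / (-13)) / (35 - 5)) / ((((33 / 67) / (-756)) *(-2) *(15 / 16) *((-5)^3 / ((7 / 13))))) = 31280844224 / 4235034375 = 7.39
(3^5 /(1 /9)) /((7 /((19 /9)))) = 4617 /7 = 659.57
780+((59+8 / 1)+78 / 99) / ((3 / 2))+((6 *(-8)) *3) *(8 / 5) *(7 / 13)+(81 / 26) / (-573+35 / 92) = 237682921724 / 339002235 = 701.12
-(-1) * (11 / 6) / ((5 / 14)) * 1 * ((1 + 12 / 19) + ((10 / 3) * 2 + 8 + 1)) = 75922 / 855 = 88.80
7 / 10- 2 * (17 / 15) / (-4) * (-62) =-1033 / 30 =-34.43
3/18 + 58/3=19.50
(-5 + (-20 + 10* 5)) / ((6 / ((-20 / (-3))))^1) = 250 / 9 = 27.78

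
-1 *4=-4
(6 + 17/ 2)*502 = 7279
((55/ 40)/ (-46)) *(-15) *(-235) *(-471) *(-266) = -2428982325/ 184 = -13200990.90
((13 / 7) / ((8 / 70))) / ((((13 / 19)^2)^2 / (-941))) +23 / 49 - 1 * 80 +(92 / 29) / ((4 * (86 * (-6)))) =-28131480559685 / 402729873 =-69851.98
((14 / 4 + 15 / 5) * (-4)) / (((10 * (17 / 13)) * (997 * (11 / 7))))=-1183 / 932195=-0.00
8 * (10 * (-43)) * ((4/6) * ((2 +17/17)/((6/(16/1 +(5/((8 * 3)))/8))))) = -661555/36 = -18376.53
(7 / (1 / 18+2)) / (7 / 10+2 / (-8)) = 280 / 37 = 7.57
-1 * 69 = -69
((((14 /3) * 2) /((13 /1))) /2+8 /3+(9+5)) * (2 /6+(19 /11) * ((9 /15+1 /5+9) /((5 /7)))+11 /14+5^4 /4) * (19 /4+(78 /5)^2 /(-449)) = 65592100838861 /5056301250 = 12972.35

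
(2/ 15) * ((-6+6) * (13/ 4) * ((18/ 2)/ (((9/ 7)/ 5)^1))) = 0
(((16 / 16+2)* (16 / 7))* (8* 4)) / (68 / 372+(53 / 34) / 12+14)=19427328 / 1267189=15.33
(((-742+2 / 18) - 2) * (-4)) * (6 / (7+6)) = 4120 / 3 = 1373.33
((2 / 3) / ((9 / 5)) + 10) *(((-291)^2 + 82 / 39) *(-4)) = -3698957920 / 1053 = -3512780.55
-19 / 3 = -6.33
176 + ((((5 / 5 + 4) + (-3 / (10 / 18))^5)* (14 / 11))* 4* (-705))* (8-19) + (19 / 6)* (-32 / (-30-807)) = -284183641821392 / 1569375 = -181080775.35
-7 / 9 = -0.78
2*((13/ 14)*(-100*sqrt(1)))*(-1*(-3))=-3900/ 7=-557.14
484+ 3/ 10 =4843/ 10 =484.30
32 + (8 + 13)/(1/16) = 368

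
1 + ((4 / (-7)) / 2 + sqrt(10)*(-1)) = -2.45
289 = 289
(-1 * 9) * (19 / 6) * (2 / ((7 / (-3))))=171 / 7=24.43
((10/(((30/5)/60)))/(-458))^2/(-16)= -625/209764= -0.00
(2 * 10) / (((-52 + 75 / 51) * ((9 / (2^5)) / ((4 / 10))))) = -4352 / 7731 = -0.56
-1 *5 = -5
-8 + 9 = 1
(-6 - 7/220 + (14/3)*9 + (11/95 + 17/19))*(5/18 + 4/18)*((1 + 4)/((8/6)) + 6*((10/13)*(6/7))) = 7883121/55328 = 142.48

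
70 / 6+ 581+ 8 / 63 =37346 / 63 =592.79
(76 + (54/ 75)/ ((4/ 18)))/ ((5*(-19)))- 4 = -11481/ 2375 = -4.83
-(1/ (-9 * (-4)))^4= -1/ 1679616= -0.00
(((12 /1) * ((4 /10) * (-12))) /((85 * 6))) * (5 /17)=-0.03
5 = 5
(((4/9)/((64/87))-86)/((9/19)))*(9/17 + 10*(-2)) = 25778611/7344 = 3510.16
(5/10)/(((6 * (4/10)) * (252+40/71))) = 0.00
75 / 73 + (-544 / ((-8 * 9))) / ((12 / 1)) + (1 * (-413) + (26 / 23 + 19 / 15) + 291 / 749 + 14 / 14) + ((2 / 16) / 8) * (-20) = -1107918647369 / 2716353360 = -407.87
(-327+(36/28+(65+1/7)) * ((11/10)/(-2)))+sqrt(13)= -10179/28+sqrt(13)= -359.93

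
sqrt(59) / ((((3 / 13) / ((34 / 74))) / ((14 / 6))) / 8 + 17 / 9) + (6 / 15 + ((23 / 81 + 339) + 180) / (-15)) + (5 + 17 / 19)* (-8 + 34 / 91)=-23760632 / 300105 + 111384* sqrt(59) / 213389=-75.17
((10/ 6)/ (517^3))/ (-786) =-5/ 325848277854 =-0.00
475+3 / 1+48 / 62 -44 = 13478 / 31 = 434.77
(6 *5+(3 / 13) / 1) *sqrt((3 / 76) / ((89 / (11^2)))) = 4323 *sqrt(5073) / 43966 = 7.00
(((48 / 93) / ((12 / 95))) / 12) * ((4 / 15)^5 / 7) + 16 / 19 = 4746159664 / 5635625625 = 0.84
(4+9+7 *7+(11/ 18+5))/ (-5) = -1217/ 90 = -13.52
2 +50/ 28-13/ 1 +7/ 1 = -31/ 14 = -2.21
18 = 18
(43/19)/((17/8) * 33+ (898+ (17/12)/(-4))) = 2064/882607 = 0.00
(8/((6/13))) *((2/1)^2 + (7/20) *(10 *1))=130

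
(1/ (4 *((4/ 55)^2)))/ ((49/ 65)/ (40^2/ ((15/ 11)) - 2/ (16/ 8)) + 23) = 691530125/ 336515968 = 2.05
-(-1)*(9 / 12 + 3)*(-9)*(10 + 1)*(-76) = 28215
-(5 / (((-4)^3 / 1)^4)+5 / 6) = -41943055 / 50331648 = -0.83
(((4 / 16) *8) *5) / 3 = 3.33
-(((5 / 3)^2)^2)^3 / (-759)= 244140625 / 403363719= 0.61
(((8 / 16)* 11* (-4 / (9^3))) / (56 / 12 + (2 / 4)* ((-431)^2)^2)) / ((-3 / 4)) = 176 / 75467135148039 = 0.00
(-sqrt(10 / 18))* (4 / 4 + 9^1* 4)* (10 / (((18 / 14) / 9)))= -1930.47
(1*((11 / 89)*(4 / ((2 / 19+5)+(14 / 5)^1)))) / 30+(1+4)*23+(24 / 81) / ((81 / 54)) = 623685995 / 5413959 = 115.20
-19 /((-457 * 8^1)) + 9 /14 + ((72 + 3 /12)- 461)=-9932305 /25592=-388.10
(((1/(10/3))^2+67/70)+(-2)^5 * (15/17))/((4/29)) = -197.11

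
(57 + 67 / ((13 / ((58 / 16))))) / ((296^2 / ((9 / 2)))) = 70839 / 18224128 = 0.00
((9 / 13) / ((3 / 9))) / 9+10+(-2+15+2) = 25.23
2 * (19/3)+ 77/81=1103/81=13.62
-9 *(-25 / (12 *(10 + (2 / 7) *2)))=525 / 296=1.77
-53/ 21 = -2.52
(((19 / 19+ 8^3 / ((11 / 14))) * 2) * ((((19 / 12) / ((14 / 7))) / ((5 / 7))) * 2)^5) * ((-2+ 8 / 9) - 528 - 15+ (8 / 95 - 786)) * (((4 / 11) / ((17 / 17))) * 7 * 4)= -41722649756064406381 / 44104500000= -945995301.07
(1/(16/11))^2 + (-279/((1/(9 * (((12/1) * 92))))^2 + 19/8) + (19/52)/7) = -49138361030737/420169754368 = -116.95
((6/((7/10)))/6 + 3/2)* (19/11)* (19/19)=779/154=5.06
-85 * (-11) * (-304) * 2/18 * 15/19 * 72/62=-897600/31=-28954.84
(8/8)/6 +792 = 4753/6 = 792.17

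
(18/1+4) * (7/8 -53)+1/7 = -32105/28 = -1146.61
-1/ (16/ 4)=-1/ 4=-0.25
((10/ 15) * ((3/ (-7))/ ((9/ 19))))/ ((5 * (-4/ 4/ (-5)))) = -38/ 63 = -0.60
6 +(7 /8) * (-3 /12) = 185 /32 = 5.78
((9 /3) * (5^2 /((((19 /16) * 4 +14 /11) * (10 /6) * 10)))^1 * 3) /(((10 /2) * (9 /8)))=528 /1325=0.40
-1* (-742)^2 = -550564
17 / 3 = 5.67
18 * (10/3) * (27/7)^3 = 1180980/343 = 3443.09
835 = 835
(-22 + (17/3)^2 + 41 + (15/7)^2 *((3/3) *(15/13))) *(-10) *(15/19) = -16169750/36309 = -445.34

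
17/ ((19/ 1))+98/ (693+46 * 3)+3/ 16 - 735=-185375449/ 252624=-733.80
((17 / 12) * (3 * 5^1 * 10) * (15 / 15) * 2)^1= 425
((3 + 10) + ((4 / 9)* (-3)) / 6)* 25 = 2875 / 9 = 319.44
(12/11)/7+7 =551/77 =7.16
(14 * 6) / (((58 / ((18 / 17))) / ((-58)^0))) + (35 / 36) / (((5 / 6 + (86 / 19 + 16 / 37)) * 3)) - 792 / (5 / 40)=-1373304609871 / 216800694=-6334.41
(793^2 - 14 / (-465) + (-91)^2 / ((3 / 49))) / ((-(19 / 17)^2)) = -611707.62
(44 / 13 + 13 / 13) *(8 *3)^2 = 32832 / 13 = 2525.54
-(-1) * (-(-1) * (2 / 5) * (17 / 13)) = 34 / 65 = 0.52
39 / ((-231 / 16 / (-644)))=19136 / 11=1739.64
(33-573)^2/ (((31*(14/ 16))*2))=1166400/ 217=5375.12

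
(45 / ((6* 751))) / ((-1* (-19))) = 15 / 28538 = 0.00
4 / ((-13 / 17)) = -5.23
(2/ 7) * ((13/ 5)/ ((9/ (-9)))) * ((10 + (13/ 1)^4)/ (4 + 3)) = -3032.02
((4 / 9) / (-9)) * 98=-392 / 81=-4.84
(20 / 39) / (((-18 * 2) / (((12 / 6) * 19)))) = -190 / 351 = -0.54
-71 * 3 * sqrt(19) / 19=-213 * sqrt(19) / 19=-48.87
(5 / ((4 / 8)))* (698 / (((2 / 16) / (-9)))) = -502560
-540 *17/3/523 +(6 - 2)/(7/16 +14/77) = 34652/57007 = 0.61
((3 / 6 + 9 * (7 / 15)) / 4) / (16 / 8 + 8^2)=47 / 2640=0.02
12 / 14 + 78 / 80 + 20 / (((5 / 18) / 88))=1774593 / 280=6337.83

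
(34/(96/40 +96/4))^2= 7225/4356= 1.66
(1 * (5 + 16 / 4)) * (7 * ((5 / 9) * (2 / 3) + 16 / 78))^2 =1999396 / 13689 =146.06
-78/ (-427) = 78/ 427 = 0.18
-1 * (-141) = 141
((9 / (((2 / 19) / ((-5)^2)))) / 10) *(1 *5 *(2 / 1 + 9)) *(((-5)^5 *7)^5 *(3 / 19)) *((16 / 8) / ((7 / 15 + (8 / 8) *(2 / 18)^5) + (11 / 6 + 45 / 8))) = -43921716998666524887084960937500 / 18718573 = -2346424430893665071962749.00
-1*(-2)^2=-4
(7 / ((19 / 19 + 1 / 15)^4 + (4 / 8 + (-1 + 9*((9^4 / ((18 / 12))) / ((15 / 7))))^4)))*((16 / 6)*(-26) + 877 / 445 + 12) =-498885750 / 146590123399986427448893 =-0.00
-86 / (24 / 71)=-3053 / 12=-254.42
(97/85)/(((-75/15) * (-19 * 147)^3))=97/9259802784225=0.00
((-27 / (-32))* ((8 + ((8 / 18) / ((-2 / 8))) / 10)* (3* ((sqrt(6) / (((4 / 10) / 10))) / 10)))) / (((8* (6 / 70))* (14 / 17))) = 2805* sqrt(6) / 32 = 214.71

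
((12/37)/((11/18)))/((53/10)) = 2160/21571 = 0.10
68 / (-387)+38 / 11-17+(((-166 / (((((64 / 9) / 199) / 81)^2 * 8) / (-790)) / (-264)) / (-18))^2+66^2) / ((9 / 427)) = 14904774482349622.90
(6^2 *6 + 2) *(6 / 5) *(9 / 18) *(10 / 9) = 436 / 3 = 145.33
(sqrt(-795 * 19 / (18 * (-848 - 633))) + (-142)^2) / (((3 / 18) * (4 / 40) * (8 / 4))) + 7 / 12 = 5 * sqrt(44741010) / 1481 + 7259047 / 12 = 604943.17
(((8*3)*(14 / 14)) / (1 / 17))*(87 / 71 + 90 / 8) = 361386 / 71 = 5089.94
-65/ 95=-13/ 19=-0.68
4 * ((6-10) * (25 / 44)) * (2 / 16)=-25 / 22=-1.14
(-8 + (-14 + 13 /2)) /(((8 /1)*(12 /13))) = -403 /192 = -2.10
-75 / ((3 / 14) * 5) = -70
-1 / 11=-0.09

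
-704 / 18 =-352 / 9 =-39.11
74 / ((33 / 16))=1184 / 33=35.88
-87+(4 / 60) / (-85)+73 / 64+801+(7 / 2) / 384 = 233424619 / 326400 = 715.15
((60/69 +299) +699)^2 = 527804676/529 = 997740.41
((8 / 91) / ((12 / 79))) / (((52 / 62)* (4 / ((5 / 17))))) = 12245 / 241332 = 0.05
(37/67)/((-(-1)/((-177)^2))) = 1159173/67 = 17301.09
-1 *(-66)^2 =-4356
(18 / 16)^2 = 81 / 64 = 1.27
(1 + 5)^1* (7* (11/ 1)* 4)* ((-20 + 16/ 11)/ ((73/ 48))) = -1645056/ 73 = -22535.01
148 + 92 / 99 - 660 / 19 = 214796 / 1881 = 114.19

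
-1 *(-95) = 95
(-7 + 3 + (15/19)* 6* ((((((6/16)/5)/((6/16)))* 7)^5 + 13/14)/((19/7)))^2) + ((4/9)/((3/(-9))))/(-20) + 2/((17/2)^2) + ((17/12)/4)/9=36306539191227439/1672524281250000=21.71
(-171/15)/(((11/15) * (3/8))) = -456/11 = -41.45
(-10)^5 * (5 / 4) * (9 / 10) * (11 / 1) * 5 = -6187500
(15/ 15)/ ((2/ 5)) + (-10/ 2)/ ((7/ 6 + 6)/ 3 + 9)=169/ 82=2.06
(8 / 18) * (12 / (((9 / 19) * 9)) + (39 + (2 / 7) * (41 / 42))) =222760 / 11907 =18.71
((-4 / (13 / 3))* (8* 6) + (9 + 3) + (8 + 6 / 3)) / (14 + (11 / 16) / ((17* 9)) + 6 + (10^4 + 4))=-709920 / 319003919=-0.00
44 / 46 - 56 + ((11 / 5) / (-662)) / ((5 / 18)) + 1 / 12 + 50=-11355799 / 2283900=-4.97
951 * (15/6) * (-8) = -19020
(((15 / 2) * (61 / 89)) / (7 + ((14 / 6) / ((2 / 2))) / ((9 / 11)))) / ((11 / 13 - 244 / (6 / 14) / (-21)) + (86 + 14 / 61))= 176319585 / 38586299948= 0.00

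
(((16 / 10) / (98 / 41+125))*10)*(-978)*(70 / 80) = -187124 / 1741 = -107.48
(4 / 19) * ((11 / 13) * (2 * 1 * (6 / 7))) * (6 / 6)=528 / 1729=0.31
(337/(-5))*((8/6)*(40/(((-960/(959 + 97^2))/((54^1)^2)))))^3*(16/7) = 25549352176230158303232/35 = 729981490749433094378.06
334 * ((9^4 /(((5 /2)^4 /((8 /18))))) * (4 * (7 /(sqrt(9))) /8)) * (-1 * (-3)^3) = 490867776 /625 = 785388.44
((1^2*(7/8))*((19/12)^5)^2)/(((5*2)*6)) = 42917463804607/29720334827520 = 1.44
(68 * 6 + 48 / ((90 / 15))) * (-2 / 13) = -64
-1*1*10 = -10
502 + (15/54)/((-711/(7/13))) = 83519713/166374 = 502.00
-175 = -175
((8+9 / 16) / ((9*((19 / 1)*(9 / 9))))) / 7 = 137 / 19152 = 0.01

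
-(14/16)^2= -49/64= -0.77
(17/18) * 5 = 85/18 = 4.72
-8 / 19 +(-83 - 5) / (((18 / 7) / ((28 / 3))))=-164072 / 513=-319.83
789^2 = 622521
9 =9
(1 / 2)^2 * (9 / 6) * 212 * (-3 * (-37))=17649 / 2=8824.50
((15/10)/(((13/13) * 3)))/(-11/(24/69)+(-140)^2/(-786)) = -0.01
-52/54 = -26/27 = -0.96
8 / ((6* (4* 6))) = 1 / 18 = 0.06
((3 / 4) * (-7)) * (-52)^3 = 738192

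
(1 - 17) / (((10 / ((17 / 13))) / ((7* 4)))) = -3808 / 65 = -58.58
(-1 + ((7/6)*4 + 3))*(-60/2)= -200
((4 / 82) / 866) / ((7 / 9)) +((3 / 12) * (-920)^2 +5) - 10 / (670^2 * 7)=1180443823216207 / 5578525190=211605.00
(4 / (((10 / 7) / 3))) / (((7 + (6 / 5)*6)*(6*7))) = 1 / 71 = 0.01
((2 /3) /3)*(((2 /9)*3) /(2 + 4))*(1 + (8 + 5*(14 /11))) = 338 /891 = 0.38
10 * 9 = 90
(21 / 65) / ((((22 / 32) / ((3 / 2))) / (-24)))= -12096 / 715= -16.92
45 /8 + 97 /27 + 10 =4151 /216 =19.22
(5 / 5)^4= 1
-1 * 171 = -171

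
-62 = -62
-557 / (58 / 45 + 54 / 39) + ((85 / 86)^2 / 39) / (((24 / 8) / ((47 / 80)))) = -208.34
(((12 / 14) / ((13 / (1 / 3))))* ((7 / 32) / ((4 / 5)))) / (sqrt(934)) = 5* sqrt(934) / 777088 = 0.00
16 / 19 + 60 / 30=2.84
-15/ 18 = -5/ 6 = -0.83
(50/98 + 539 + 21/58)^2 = 2354128656489/8076964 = 291462.07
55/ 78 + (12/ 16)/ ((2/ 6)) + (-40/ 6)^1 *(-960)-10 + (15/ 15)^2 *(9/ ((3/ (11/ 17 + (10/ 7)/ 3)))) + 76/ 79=6397.29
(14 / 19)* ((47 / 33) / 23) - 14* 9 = -1816388 / 14421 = -125.95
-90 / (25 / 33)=-594 / 5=-118.80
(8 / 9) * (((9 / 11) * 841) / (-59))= -6728 / 649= -10.37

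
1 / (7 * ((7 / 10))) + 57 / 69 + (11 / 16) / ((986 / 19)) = 18551479 / 17779552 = 1.04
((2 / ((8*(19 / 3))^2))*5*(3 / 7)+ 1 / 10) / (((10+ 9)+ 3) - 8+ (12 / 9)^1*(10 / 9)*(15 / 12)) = 1109889 / 173048960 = 0.01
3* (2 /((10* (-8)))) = -0.08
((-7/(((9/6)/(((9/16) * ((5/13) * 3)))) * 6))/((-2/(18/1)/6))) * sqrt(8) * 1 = 2835 * sqrt(2)/52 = 77.10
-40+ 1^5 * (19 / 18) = -701 / 18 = -38.94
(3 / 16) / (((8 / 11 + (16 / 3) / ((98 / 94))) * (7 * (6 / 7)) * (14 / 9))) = 2079 / 604672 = 0.00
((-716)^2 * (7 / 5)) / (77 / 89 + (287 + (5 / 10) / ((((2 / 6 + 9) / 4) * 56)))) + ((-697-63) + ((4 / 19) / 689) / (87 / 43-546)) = 17767363225015623244 / 10251120118974345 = 1733.21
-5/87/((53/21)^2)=-735/81461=-0.01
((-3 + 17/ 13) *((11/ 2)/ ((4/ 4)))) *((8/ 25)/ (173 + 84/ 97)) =-93896/ 5481125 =-0.02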